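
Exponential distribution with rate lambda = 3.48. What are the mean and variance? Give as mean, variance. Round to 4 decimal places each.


mean = 1/lam, var = 1/lam^2
mean = 1 / 3.48 = 25/87 ≈ 0.287356
lam^2 = 3.48^2 = 12.1104
var = 1 / 12.1104 = 625/7569 ≈ 0.082574

0.2874, 0.0826


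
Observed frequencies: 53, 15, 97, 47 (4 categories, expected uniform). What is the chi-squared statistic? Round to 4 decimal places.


chi2 = sum((O-E)^2/E), E = total/4
total = 212, E = 212/4 = 53
(53 - 53)^2 / 53 = 0 / 53 = 0
(15 - 53)^2 / 53 = 1444 / 53 = 1444/53 ≈ 27.245283
(97 - 53)^2 / 53 = 1936 / 53 = 1936/53 ≈ 36.528302
(47 - 53)^2 / 53 = 36 / 53 = 36/53 ≈ 0.679245
chi2 = 3416/53 ≈ 64.452830

64.4528


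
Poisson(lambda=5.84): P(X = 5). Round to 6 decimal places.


P = e^(-lam) * lam^k / k!
e^(-5.84) ≈ 0.002908843
lam^k = 5.84^5 ≈ 6793.040996
k! = 5! = 120
P = 0.002908843 * 6793.040996 / 120 ≈ 0.164666

0.164666


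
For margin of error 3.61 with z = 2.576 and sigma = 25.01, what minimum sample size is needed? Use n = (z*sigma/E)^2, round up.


z*sigma/E = 2.576 * 25.01 / 3.61 ≈ 17.846471
(z*sigma/E)^2 ≈ 318.496524
round up: n = 319

319


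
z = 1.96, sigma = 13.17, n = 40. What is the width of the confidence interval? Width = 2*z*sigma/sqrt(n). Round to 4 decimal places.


width = 2*z*sigma/sqrt(n)
2*z*sigma = 2 * 1.96 * 13.17 = 51.6264
sqrt(40) ≈ 6.324555
width = 51.6264 / 6.324555 ≈ 8.162851

8.1629


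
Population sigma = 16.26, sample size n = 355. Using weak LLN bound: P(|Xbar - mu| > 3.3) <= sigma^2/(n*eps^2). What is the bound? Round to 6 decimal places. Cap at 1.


bound = min(1, sigma^2/(n*eps^2))
sigma^2 = 16.26^2 = 264.3876
n*eps^2 = 355 * 3.3^2 = 355 * 10.89 = 3865.95
sigma^2/(n*eps^2) = 264.3876 / 3865.95 ≈ 0.06838878

0.068389


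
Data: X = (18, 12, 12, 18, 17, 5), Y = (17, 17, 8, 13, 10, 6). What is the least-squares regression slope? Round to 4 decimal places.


b = sum((xi-xbar)(yi-ybar)) / sum((xi-xbar)^2)
n = 6, xbar = 82/6 = 41/3 ≈ 13.666667, ybar = 71/6 ≈ 11.833333
Sxy = sum((xi-xbar)(yi-ybar)) = 209/3 ≈ 69.666667
Sxx = sum((xi-xbar)^2) = 388/3 ≈ 129.333333
b = Sxy / Sxx = 209/388 ≈ 0.538660

0.5387


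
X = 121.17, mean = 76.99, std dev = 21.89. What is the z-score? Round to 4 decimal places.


z = (X - mu) / sigma
X - mu = 121.17 - 76.99 = 44.18
z = 44.18 / 21.89 = 4418/2189 ≈ 2.018273

2.0183


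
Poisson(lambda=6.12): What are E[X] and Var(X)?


E[X] = Var(X) = lambda = 6.12

6.12, 6.12


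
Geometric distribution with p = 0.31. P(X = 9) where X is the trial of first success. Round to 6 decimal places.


P = (1-p)^(k-1) * p
(1-p)^(k-1) = 0.69^8 ≈ 0.05137984
P = 0.05137984 * 0.31 ≈ 0.01592775

0.015928


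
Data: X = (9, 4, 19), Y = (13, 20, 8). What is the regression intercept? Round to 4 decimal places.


a = ybar - b*xbar, where b = sum((xi-xbar)(yi-ybar)) / sum((xi-xbar)^2)
n = 3, xbar = 32/3 ≈ 10.666667, ybar = 41/3 ≈ 13.666667
Sxy = sum((xi-xbar)(yi-ybar)) = -265/3 ≈ -88.333333
Sxx = sum((xi-xbar)^2) = 350/3 ≈ 116.666667
b = Sxy / Sxx = -53/70 ≈ -0.757143
a = 13.666667 - (-0.757143) * 10.666667 = 761/35 ≈ 21.742857

21.7429


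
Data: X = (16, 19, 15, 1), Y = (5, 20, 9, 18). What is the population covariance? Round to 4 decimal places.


Cov = (1/n)*sum((xi-xbar)(yi-ybar))
n = 4, xbar = 51/4 = 12.75, ybar = 52/4 = 13
sum((xi-xbar)(yi-ybar)) = -50
Cov = -50 / 4 = -12.5

-12.5000


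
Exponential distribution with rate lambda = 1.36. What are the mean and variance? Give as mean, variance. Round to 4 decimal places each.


mean = 1/lam, var = 1/lam^2
mean = 1 / 1.36 = 25/34 ≈ 0.735294
lam^2 = 1.36^2 = 1.8496
var = 1 / 1.8496 = 625/1156 ≈ 0.540657

0.7353, 0.5407


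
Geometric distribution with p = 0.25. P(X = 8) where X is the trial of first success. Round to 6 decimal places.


P = (1-p)^(k-1) * p
(1-p)^(k-1) = 0.75^7 ≈ 0.1334839
P = 0.1334839 * 0.25 ≈ 0.03337097

0.033371


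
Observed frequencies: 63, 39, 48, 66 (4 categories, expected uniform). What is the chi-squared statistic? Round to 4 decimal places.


chi2 = sum((O-E)^2/E), E = total/4
total = 216, E = 216/4 = 54
(63 - 54)^2 / 54 = 81 / 54 = 1.5
(39 - 54)^2 / 54 = 225 / 54 = 25/6 ≈ 4.166667
(48 - 54)^2 / 54 = 36 / 54 = 2/3 ≈ 0.666667
(66 - 54)^2 / 54 = 144 / 54 = 8/3 ≈ 2.666667
chi2 = 9

9.0000


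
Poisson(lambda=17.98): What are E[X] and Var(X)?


E[X] = Var(X) = lambda = 17.98

17.98, 17.98


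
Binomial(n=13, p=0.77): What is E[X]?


E[X] = n*p = 13 * 0.77 = 10.01

10.01


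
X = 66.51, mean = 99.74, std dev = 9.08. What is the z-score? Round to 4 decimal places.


z = (X - mu) / sigma
X - mu = 66.51 - 99.74 = -33.23
z = -33.23 / 9.08 = -3323/908 ≈ -3.659692

-3.6597


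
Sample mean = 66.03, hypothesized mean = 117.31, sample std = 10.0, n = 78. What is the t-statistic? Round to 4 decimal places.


t = (xbar - mu0) / (s/sqrt(n))
xbar - mu0 = 66.03 - 117.31 = -51.28
sqrt(78) ≈ 8.83176087
s/sqrt(n) = 10.0 / 8.83176087 ≈ 1.13227703
t = -51.28 / 1.13227703 ≈ -45.289270

-45.2893


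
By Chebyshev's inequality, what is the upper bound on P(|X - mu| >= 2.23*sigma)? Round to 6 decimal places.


P <= 1/k^2
k^2 = 2.23^2 = 4.9729
1/k^2 = 1 / 4.9729 ≈ 0.20108991

0.201090


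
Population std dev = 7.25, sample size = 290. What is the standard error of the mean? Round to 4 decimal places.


SE = sigma / sqrt(n)
sqrt(290) ≈ 17.029386
SE = 7.25 / 17.029386 ≈ 0.425735

0.4257


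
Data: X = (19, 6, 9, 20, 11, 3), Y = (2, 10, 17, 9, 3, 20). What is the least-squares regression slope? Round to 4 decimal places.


b = sum((xi-xbar)(yi-ybar)) / sum((xi-xbar)^2)
n = 6, xbar = 68/6 = 34/3 ≈ 11.333333, ybar = 61/6 ≈ 10.166667
Sxy = sum((xi-xbar)(yi-ybar)) = -502/3 ≈ -167.333333
Sxx = sum((xi-xbar)^2) = 712/3 ≈ 237.333333
b = Sxy / Sxx = -251/356 ≈ -0.705056

-0.7051


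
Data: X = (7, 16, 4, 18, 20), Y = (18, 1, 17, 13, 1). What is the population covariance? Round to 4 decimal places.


Cov = (1/n)*sum((xi-xbar)(yi-ybar))
n = 5, xbar = 65/5 = 13, ybar = 50/5 = 10
sum((xi-xbar)(yi-ybar)) = -186
Cov = -186 / 5 = -37.2

-37.2000


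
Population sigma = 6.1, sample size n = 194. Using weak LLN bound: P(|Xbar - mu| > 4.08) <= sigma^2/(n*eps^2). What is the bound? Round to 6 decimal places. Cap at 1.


bound = min(1, sigma^2/(n*eps^2))
sigma^2 = 6.1^2 = 37.21
n*eps^2 = 194 * 4.08^2 = 194 * 16.6464 = 3229.4016
sigma^2/(n*eps^2) = 37.21 / 3229.4016 ≈ 0.01152226

0.011522


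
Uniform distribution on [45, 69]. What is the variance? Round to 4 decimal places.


Var = (b-a)^2 / 12
(b-a)^2 = (69 - 45)^2 = 576
Var = 576/12 = 48

48.0000


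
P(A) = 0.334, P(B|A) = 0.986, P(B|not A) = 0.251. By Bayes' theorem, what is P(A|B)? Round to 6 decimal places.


P(A|B) = P(B|A)*P(A) / P(B), P(B) = P(B|A)*P(A) + P(B|not A)*P(not A)
P(B|A)*P(A) = 0.986 * 0.334 = 0.329324
P(B|not A)*P(not A) = 0.251 * 0.666 = 0.167166
P(B) = 0.329324 + 0.167166 = 0.49649
P(A|B) = 0.329324 / 0.49649 ≈ 0.66330440

0.663304


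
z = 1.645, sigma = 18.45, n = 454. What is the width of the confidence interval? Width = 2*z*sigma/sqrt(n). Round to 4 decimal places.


width = 2*z*sigma/sqrt(n)
2*z*sigma = 2 * 1.645 * 18.45 = 60.7005
sqrt(454) ≈ 21.307276
width = 60.7005 / 21.307276 ≈ 2.848816

2.8488


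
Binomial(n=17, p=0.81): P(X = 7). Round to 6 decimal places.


P = C(n,k) * p^k * (1-p)^(n-k)
C(17,7) = 19448
p^k = 0.81^7 ≈ 0.2287679
(1-p)^(n-k) = 0.19^10 ≈ 0.00000006131066
P = 19448 * 0.2287679 * 0.00000006131066 ≈ 0.000273

0.000273


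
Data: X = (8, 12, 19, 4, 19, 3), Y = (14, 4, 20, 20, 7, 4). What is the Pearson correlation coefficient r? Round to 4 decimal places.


r = sum((xi-xbar)(yi-ybar)) / sqrt(sum((xi-xbar)^2) * sum((yi-ybar)^2))
n = 6, xbar = 65/6 ≈ 10.833333, ybar = 69/6 = 11.5
Sxy = sum((xi-xbar)(yi-ybar)) = 17.5
Sxx = sum((xi-xbar)^2) = 1505/6 ≈ 250.833333
Syy = sum((yi-ybar)^2) = 283.5
sqrt(Sxx*Syy) ≈ 266.666927
r = Sxy / sqrt(Sxx*Syy) = 17.5 / 266.666927 ≈ 0.065625

0.0656


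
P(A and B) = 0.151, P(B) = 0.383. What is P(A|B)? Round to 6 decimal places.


P(A|B) = P(A and B) / P(B) = 0.151 / 0.383 = 151/383 ≈ 0.39425587

0.394256


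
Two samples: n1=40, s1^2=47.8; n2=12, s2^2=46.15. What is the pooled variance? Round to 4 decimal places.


sp^2 = ((n1-1)*s1^2 + (n2-1)*s2^2)/(n1+n2-2)
(n1-1)*s1^2 = 39 * 47.8 = 1864.2
(n2-1)*s2^2 = 11 * 46.15 = 507.65
numerator = 1864.2 + 507.65 = 2371.85
n1+n2-2 = 50
sp^2 = 2371.85 / 50 = 47.437

47.4370


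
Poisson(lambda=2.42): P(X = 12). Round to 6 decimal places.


P = e^(-lam) * lam^k / k!
e^(-2.42) ≈ 0.08892162
lam^k = 2.42^12 ≈ 40344.505040
k! = 12! = 479001600
P = 0.08892162 * 40344.505040 / 479001600 ≈ 0.000007

0.000007


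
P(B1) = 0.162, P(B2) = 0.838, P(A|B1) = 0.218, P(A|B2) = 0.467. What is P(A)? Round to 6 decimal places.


P(A) = P(A|B1)*P(B1) + P(A|B2)*P(B2)
P(A|B1)*P(B1) = 0.218 * 0.162 = 0.035316
P(A|B2)*P(B2) = 0.467 * 0.838 = 0.391346
P(A) = 0.035316 + 0.391346 = 0.426662

0.426662


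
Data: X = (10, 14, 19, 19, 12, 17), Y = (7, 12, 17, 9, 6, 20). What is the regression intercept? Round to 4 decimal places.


a = ybar - b*xbar, where b = sum((xi-xbar)(yi-ybar)) / sum((xi-xbar)^2)
n = 6, xbar = 91/6 ≈ 15.166667, ybar = 71/6 ≈ 11.833333
Sxy = sum((xi-xbar)(yi-ybar)) = 403/6 ≈ 67.166667
Sxx = sum((xi-xbar)^2) = 425/6 ≈ 70.833333
b = Sxy / Sxx = 403/425 ≈ 0.948235
a = 11.833333 - 0.948235 * 15.166667 = -1083/425 ≈ -2.548235

-2.5482


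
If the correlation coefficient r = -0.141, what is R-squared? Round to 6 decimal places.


R^2 = r^2 = (-0.141)^2 = 0.019881

0.019881


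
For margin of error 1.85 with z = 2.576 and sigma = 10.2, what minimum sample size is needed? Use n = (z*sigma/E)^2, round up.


z*sigma/E = 2.576 * 10.2 / 1.85 = 65688/4625 ≈ 14.202811
(z*sigma/E)^2 ≈ 201.719835
round up: n = 202

202


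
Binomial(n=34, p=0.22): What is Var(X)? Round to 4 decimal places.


Var = n*p*(1-p) = 34 * 0.22 * 0.78 = 5.8344

5.8344


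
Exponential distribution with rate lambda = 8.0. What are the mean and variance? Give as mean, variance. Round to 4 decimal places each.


mean = 1/lam, var = 1/lam^2
mean = 1 / 8.0 = 0.125
lam^2 = 8.0^2 = 64
var = 1 / 64 = 0.015625

0.1250, 0.0156


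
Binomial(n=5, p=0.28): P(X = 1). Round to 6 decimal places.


P = C(n,k) * p^k * (1-p)^(n-k)
C(5,1) = 5
p^k = 0.28^1 = 0.28
(1-p)^(n-k) = 0.72^4 ≈ 0.2687386
P = 5 * 0.28 * 0.2687386 ≈ 0.376234

0.376234


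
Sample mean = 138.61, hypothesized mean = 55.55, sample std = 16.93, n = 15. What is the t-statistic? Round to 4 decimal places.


t = (xbar - mu0) / (s/sqrt(n))
xbar - mu0 = 138.61 - 55.55 = 83.06
sqrt(15) ≈ 3.87298335
s/sqrt(n) = 16.93 / 3.87298335 ≈ 4.37130720
t = 83.06 / 4.37130720 ≈ 19.001181

19.0012


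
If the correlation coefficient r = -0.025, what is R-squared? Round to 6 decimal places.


R^2 = r^2 = (-0.025)^2 = 0.000625

0.000625


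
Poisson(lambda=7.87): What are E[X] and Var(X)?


E[X] = Var(X) = lambda = 7.87

7.87, 7.87


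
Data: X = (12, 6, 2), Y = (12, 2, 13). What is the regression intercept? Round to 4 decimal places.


a = ybar - b*xbar, where b = sum((xi-xbar)(yi-ybar)) / sum((xi-xbar)^2)
n = 3, xbar = 20/3 ≈ 6.666667, ybar = 27/3 = 9
Sxy = sum((xi-xbar)(yi-ybar)) = 2
Sxx = sum((xi-xbar)^2) = 152/3 ≈ 50.666667
b = Sxy / Sxx = 3/76 ≈ 0.039474
a = 9 - 0.039474 * 6.666667 = 166/19 ≈ 8.736842

8.7368


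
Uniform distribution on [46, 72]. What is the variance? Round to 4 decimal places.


Var = (b-a)^2 / 12
(b-a)^2 = (72 - 46)^2 = 676
Var = 676/12 ≈ 56.333333

56.3333


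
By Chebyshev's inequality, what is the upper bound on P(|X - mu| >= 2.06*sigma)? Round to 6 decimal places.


P <= 1/k^2
k^2 = 2.06^2 = 4.2436
1/k^2 = 1 / 4.2436 ≈ 0.23564898

0.235649


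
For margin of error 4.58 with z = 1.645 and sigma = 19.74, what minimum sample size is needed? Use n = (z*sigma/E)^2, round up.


z*sigma/E = 1.645 * 19.74 / 4.58 ≈ 7.090022
(z*sigma/E)^2 ≈ 50.268410
round up: n = 51

51


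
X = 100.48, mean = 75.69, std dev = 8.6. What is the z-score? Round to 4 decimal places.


z = (X - mu) / sigma
X - mu = 100.48 - 75.69 = 24.79
z = 24.79 / 8.6 = 2479/860 ≈ 2.882558

2.8826


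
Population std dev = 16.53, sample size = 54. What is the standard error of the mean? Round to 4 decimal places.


SE = sigma / sqrt(n)
sqrt(54) ≈ 7.348469
SE = 16.53 / 7.348469 ≈ 2.249448

2.2494


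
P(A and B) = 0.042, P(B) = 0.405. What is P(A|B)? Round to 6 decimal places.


P(A|B) = P(A and B) / P(B) = 0.042 / 0.405 = 14/135 ≈ 0.10370370

0.103704


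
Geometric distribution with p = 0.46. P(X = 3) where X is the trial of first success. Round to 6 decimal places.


P = (1-p)^(k-1) * p
(1-p)^(k-1) = 0.54^2 = 0.2916
P = 0.2916 * 0.46 = 0.134136

0.134136


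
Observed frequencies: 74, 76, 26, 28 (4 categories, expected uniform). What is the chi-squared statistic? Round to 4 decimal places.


chi2 = sum((O-E)^2/E), E = total/4
total = 204, E = 204/4 = 51
(74 - 51)^2 / 51 = 529 / 51 = 529/51 ≈ 10.372549
(76 - 51)^2 / 51 = 625 / 51 = 625/51 ≈ 12.254902
(26 - 51)^2 / 51 = 625 / 51 = 625/51 ≈ 12.254902
(28 - 51)^2 / 51 = 529 / 51 = 529/51 ≈ 10.372549
chi2 = 2308/51 ≈ 45.254902

45.2549


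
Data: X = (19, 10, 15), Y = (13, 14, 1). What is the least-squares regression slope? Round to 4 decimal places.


b = sum((xi-xbar)(yi-ybar)) / sum((xi-xbar)^2)
n = 3, xbar = 44/3 ≈ 14.666667, ybar = 28/3 ≈ 9.333333
Sxy = sum((xi-xbar)(yi-ybar)) = -26/3 ≈ -8.666667
Sxx = sum((xi-xbar)^2) = 122/3 ≈ 40.666667
b = Sxy / Sxx = -13/61 ≈ -0.213115

-0.2131


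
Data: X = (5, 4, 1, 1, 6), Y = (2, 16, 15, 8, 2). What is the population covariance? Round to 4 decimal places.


Cov = (1/n)*sum((xi-xbar)(yi-ybar))
n = 5, xbar = 17/5 = 3.4, ybar = 43/5 = 8.6
sum((xi-xbar)(yi-ybar)) = -37.2
Cov = -37.2 / 5 = -7.44

-7.4400


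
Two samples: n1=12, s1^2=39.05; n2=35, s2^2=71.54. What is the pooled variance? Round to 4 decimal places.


sp^2 = ((n1-1)*s1^2 + (n2-1)*s2^2)/(n1+n2-2)
(n1-1)*s1^2 = 11 * 39.05 = 429.55
(n2-1)*s2^2 = 34 * 71.54 = 2432.36
numerator = 429.55 + 2432.36 = 2861.91
n1+n2-2 = 45
sp^2 = 2861.91 / 45 = 63.598

63.5980


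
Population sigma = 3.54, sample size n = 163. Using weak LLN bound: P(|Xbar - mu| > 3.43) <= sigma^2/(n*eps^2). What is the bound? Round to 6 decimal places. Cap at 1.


bound = min(1, sigma^2/(n*eps^2))
sigma^2 = 3.54^2 = 12.5316
n*eps^2 = 163 * 3.43^2 = 163 * 11.7649 = 1917.6787
sigma^2/(n*eps^2) = 12.5316 / 1917.6787 ≈ 0.00653478

0.006535


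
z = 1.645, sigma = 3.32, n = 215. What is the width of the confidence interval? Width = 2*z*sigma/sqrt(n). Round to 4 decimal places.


width = 2*z*sigma/sqrt(n)
2*z*sigma = 2 * 1.645 * 3.32 = 10.9228
sqrt(215) ≈ 14.662878
width = 10.9228 / 14.662878 ≈ 0.744929

0.7449


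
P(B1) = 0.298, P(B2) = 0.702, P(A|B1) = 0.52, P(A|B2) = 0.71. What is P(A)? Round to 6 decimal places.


P(A) = P(A|B1)*P(B1) + P(A|B2)*P(B2)
P(A|B1)*P(B1) = 0.52 * 0.298 = 0.15496
P(A|B2)*P(B2) = 0.71 * 0.702 = 0.49842
P(A) = 0.15496 + 0.49842 = 0.65338

0.653380


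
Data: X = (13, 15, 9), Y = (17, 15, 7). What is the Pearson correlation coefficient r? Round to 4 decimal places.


r = sum((xi-xbar)(yi-ybar)) / sqrt(sum((xi-xbar)^2) * sum((yi-ybar)^2))
n = 3, xbar = 37/3 ≈ 12.333333, ybar = 39/3 = 13
Sxy = sum((xi-xbar)(yi-ybar)) = 28
Sxx = sum((xi-xbar)^2) = 56/3 ≈ 18.666667
Syy = sum((yi-ybar)^2) = 56
sqrt(Sxx*Syy) ≈ 32.331615
r = Sxy / sqrt(Sxx*Syy) = 28 / 32.331615 ≈ 0.866025

0.8660


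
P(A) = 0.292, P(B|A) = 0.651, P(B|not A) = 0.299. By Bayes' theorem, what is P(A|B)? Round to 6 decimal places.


P(A|B) = P(B|A)*P(A) / P(B), P(B) = P(B|A)*P(A) + P(B|not A)*P(not A)
P(B|A)*P(A) = 0.651 * 0.292 = 0.190092
P(B|not A)*P(not A) = 0.299 * 0.708 = 0.211692
P(B) = 0.190092 + 0.211692 = 0.401784
P(A|B) = 0.190092 / 0.401784 ≈ 0.47311989

0.473120


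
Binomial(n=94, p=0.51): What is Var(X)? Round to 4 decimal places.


Var = n*p*(1-p) = 94 * 0.51 * 0.49 = 23.4906

23.4906


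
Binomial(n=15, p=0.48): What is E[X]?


E[X] = n*p = 15 * 0.48 = 7.2

7.2


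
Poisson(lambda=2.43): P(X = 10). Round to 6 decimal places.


P = e^(-lam) * lam^k / k!
e^(-2.43) ≈ 0.08803683
lam^k = 2.43^10 ≈ 7178.979877
k! = 10! = 3628800
P = 0.08803683 * 7178.979877 / 3628800 ≈ 0.000174

0.000174


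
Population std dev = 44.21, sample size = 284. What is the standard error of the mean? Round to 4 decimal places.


SE = sigma / sqrt(n)
sqrt(284) ≈ 16.852300
SE = 44.21 / 16.852300 ≈ 2.623381

2.6234


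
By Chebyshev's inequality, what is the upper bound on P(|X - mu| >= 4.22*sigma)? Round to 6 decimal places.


P <= 1/k^2
k^2 = 4.22^2 = 17.8084
1/k^2 = 1 / 17.8084 ≈ 0.05615328

0.056153


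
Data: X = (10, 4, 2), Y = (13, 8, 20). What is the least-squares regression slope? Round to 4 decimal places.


b = sum((xi-xbar)(yi-ybar)) / sum((xi-xbar)^2)
n = 3, xbar = 16/3 ≈ 5.333333, ybar = 41/3 ≈ 13.666667
Sxy = sum((xi-xbar)(yi-ybar)) = -50/3 ≈ -16.666667
Sxx = sum((xi-xbar)^2) = 104/3 ≈ 34.666667
b = Sxy / Sxx = -25/52 ≈ -0.480769

-0.4808


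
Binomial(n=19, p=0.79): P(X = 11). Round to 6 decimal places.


P = C(n,k) * p^k * (1-p)^(n-k)
C(19,11) = 75582
p^k = 0.79^11 ≈ 0.07479938
(1-p)^(n-k) = 0.21^8 ≈ 0.000003782286
P = 75582 * 0.07479938 * 0.000003782286 ≈ 0.021383

0.021383


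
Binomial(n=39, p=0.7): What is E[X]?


E[X] = n*p = 39 * 0.7 = 27.3

27.3


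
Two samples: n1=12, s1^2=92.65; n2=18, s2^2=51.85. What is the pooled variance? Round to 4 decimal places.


sp^2 = ((n1-1)*s1^2 + (n2-1)*s2^2)/(n1+n2-2)
(n1-1)*s1^2 = 11 * 92.65 = 1019.15
(n2-1)*s2^2 = 17 * 51.85 = 881.45
numerator = 1019.15 + 881.45 = 1900.6
n1+n2-2 = 28
sp^2 = 1900.6 / 28 = 9503/140 ≈ 67.878571

67.8786


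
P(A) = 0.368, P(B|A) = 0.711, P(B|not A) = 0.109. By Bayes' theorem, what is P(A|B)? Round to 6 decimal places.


P(A|B) = P(B|A)*P(A) / P(B), P(B) = P(B|A)*P(A) + P(B|not A)*P(not A)
P(B|A)*P(A) = 0.711 * 0.368 = 0.261648
P(B|not A)*P(not A) = 0.109 * 0.632 = 0.068888
P(B) = 0.261648 + 0.068888 = 0.330536
P(A|B) = 0.261648 / 0.330536 = 414/523 ≈ 0.79158700

0.791587


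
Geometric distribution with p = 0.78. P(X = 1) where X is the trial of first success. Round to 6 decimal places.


P = (1-p)^(k-1) * p
(1-p)^(k-1) = 0.22^0 = 1
P = 1 * 0.78 = 0.78

0.780000


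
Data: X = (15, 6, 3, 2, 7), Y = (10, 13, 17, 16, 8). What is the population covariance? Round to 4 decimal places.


Cov = (1/n)*sum((xi-xbar)(yi-ybar))
n = 5, xbar = 33/5 = 6.6, ybar = 64/5 = 12.8
sum((xi-xbar)(yi-ybar)) = -55.4
Cov = -55.4 / 5 = -11.08

-11.0800


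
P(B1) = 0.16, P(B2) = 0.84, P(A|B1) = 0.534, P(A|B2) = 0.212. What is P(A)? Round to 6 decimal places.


P(A) = P(A|B1)*P(B1) + P(A|B2)*P(B2)
P(A|B1)*P(B1) = 0.534 * 0.16 = 0.08544
P(A|B2)*P(B2) = 0.212 * 0.84 = 0.17808
P(A) = 0.08544 + 0.17808 = 0.26352

0.263520


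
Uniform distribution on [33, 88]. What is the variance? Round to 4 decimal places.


Var = (b-a)^2 / 12
(b-a)^2 = (88 - 33)^2 = 3025
Var = 3025/12 ≈ 252.083333

252.0833


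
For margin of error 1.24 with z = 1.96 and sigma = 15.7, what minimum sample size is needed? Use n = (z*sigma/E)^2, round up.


z*sigma/E = 1.96 * 15.7 / 1.24 = 7693/310 ≈ 24.816129
(z*sigma/E)^2 ≈ 615.840260
round up: n = 616

616


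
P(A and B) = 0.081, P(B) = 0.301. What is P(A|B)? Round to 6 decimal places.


P(A|B) = P(A and B) / P(B) = 0.081 / 0.301 = 81/301 ≈ 0.26910299

0.269103


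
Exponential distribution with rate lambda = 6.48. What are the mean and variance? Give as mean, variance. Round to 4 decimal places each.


mean = 1/lam, var = 1/lam^2
mean = 1 / 6.48 = 25/162 ≈ 0.154321
lam^2 = 6.48^2 = 41.9904
var = 1 / 41.9904 ≈ 0.023815

0.1543, 0.0238


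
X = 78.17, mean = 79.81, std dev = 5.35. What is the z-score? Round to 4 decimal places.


z = (X - mu) / sigma
X - mu = 78.17 - 79.81 = -1.64
z = -1.64 / 5.35 = -164/535 ≈ -0.306542

-0.3065


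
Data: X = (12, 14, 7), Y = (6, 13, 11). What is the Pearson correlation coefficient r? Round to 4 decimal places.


r = sum((xi-xbar)(yi-ybar)) / sqrt(sum((xi-xbar)^2) * sum((yi-ybar)^2))
n = 3, xbar = 33/3 = 11, ybar = 30/3 = 10
Sxy = sum((xi-xbar)(yi-ybar)) = 1
Sxx = sum((xi-xbar)^2) = 26
Syy = sum((yi-ybar)^2) = 26
sqrt(Sxx*Syy) = 26
r = Sxy / sqrt(Sxx*Syy) = 1 / 26 = 1/26 ≈ 0.038462

0.0385


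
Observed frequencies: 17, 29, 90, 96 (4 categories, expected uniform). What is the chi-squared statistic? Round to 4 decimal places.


chi2 = sum((O-E)^2/E), E = total/4
total = 232, E = 232/4 = 58
(17 - 58)^2 / 58 = 1681 / 58 = 1681/58 ≈ 28.982759
(29 - 58)^2 / 58 = 841 / 58 = 14.5
(90 - 58)^2 / 58 = 1024 / 58 = 512/29 ≈ 17.655172
(96 - 58)^2 / 58 = 1444 / 58 = 722/29 ≈ 24.896552
chi2 = 2495/29 ≈ 86.034483

86.0345


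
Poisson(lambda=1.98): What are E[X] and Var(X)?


E[X] = Var(X) = lambda = 1.98

1.98, 1.98


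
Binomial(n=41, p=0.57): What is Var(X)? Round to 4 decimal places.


Var = n*p*(1-p) = 41 * 0.57 * 0.43 = 10.0491

10.0491


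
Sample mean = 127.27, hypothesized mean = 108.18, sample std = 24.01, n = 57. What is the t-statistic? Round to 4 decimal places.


t = (xbar - mu0) / (s/sqrt(n))
xbar - mu0 = 127.27 - 108.18 = 19.09
sqrt(57) ≈ 7.54983444
s/sqrt(n) = 24.01 / 7.54983444 ≈ 3.18020219
t = 19.09 / 3.18020219 ≈ 6.002763

6.0028


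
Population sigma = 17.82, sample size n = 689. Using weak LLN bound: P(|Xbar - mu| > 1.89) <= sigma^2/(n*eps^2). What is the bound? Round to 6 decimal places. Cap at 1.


bound = min(1, sigma^2/(n*eps^2))
sigma^2 = 17.82^2 = 317.5524
n*eps^2 = 689 * 1.89^2 = 689 * 3.5721 = 2461.1769
sigma^2/(n*eps^2) = 317.5524 / 2461.1769 ≈ 0.12902461

0.129025


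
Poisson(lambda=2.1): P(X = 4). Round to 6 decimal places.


P = e^(-lam) * lam^k / k!
e^(-2.1) ≈ 0.1224564
lam^k = 2.1^4 = 19.4481
k! = 4! = 24
P = 0.1224564 * 19.4481 / 24 ≈ 0.099231

0.099231


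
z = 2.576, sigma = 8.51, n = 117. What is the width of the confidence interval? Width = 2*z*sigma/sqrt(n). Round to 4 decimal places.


width = 2*z*sigma/sqrt(n)
2*z*sigma = 2 * 2.576 * 8.51 = 43.84352
sqrt(117) ≈ 10.816654
width = 43.84352 / 10.816654 ≈ 4.053335

4.0533


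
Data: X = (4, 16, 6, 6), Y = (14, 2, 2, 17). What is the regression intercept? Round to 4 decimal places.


a = ybar - b*xbar, where b = sum((xi-xbar)(yi-ybar)) / sum((xi-xbar)^2)
n = 4, xbar = 32/4 = 8, ybar = 35/4 = 8.75
Sxy = sum((xi-xbar)(yi-ybar)) = -78
Sxx = sum((xi-xbar)^2) = 88
b = Sxy / Sxx = -39/44 ≈ -0.886364
a = 8.75 - (-0.886364) * 8 = 697/44 ≈ 15.840909

15.8409


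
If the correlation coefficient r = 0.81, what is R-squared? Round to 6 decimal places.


R^2 = r^2 = (0.81)^2 = 0.6561

0.656100


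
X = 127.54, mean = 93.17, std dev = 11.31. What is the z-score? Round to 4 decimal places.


z = (X - mu) / sigma
X - mu = 127.54 - 93.17 = 34.37
z = 34.37 / 11.31 = 3437/1131 ≈ 3.038904

3.0389


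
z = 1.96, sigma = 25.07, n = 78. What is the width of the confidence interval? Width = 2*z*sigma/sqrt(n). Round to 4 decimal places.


width = 2*z*sigma/sqrt(n)
2*z*sigma = 2 * 1.96 * 25.07 = 98.2744
sqrt(78) ≈ 8.831761
width = 98.2744 / 8.831761 ≈ 11.127385

11.1274


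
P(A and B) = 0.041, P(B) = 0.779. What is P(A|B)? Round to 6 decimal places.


P(A|B) = P(A and B) / P(B) = 0.041 / 0.779 = 1/19 ≈ 0.05263158

0.052632


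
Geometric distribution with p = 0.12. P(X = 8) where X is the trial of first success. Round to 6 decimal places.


P = (1-p)^(k-1) * p
(1-p)^(k-1) = 0.88^7 ≈ 0.4086756
P = 0.4086756 * 0.12 ≈ 0.04904107

0.049041


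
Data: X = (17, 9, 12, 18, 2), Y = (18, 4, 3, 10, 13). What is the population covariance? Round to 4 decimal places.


Cov = (1/n)*sum((xi-xbar)(yi-ybar))
n = 5, xbar = 58/5 = 11.6, ybar = 48/5 = 9.6
sum((xi-xbar)(yi-ybar)) = 27.2
Cov = 27.2 / 5 = 5.44

5.4400


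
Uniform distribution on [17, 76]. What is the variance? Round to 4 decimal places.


Var = (b-a)^2 / 12
(b-a)^2 = (76 - 17)^2 = 3481
Var = 3481/12 ≈ 290.083333

290.0833


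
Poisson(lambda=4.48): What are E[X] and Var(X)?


E[X] = Var(X) = lambda = 4.48

4.48, 4.48


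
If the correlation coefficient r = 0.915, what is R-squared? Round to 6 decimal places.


R^2 = r^2 = (0.915)^2 = 0.837225

0.837225


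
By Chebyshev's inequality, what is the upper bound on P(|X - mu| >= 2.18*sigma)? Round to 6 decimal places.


P <= 1/k^2
k^2 = 2.18^2 = 4.7524
1/k^2 = 1 / 4.7524 ≈ 0.21042000

0.210420


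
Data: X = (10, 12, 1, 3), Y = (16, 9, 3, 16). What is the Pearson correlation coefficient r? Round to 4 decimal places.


r = sum((xi-xbar)(yi-ybar)) / sqrt(sum((xi-xbar)^2) * sum((yi-ybar)^2))
n = 4, xbar = 26/4 = 6.5, ybar = 44/4 = 11
Sxy = sum((xi-xbar)(yi-ybar)) = 33
Sxx = sum((xi-xbar)^2) = 85
Syy = sum((yi-ybar)^2) = 118
sqrt(Sxx*Syy) ≈ 100.149888
r = Sxy / sqrt(Sxx*Syy) = 33 / 100.149888 ≈ 0.329506

0.3295


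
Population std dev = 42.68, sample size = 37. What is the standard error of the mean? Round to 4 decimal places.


SE = sigma / sqrt(n)
sqrt(37) ≈ 6.082763
SE = 42.68 / 6.082763 ≈ 7.016549

7.0165


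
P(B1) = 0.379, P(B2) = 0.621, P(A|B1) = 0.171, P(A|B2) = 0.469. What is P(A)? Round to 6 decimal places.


P(A) = P(A|B1)*P(B1) + P(A|B2)*P(B2)
P(A|B1)*P(B1) = 0.171 * 0.379 = 0.064809
P(A|B2)*P(B2) = 0.469 * 0.621 = 0.291249
P(A) = 0.064809 + 0.291249 = 0.356058

0.356058


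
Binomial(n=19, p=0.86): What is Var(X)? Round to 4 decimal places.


Var = n*p*(1-p) = 19 * 0.86 * 0.14 = 2.2876

2.2876


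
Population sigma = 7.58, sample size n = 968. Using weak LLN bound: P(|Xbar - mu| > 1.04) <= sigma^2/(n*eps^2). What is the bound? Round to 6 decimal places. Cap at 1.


bound = min(1, sigma^2/(n*eps^2))
sigma^2 = 7.58^2 = 57.4564
n*eps^2 = 968 * 1.04^2 = 968 * 1.0816 = 1046.9888
sigma^2/(n*eps^2) = 57.4564 / 1046.9888 ≈ 0.05487776

0.054878


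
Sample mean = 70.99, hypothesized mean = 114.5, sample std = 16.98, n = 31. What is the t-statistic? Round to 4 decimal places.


t = (xbar - mu0) / (s/sqrt(n))
xbar - mu0 = 70.99 - 114.5 = -43.51
sqrt(31) ≈ 5.56776436
s/sqrt(n) = 16.98 / 5.56776436 ≈ 3.04969803
t = -43.51 / 3.04969803 ≈ -14.266986

-14.2670


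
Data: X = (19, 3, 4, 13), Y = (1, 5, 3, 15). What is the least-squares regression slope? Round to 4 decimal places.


b = sum((xi-xbar)(yi-ybar)) / sum((xi-xbar)^2)
n = 4, xbar = 39/4 = 9.75, ybar = 24/4 = 6
Sxy = sum((xi-xbar)(yi-ybar)) = 7
Sxx = sum((xi-xbar)^2) = 174.75
b = Sxy / Sxx = 28/699 ≈ 0.040057

0.0401


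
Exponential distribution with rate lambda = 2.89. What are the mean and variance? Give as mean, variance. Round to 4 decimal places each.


mean = 1/lam, var = 1/lam^2
mean = 1 / 2.89 = 100/289 ≈ 0.346021
lam^2 = 2.89^2 = 8.3521
var = 1 / 8.3521 ≈ 0.119730

0.3460, 0.1197


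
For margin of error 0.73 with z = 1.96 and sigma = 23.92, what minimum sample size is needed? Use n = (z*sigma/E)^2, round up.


z*sigma/E = 1.96 * 23.92 / 0.73 = 117208/1825 ≈ 64.223562
(z*sigma/E)^2 ≈ 4124.665870
round up: n = 4125

4125


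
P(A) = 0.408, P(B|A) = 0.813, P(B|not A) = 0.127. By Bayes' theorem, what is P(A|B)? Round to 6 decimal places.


P(A|B) = P(B|A)*P(A) / P(B), P(B) = P(B|A)*P(A) + P(B|not A)*P(not A)
P(B|A)*P(A) = 0.813 * 0.408 = 0.331704
P(B|not A)*P(not A) = 0.127 * 0.592 = 0.075184
P(B) = 0.331704 + 0.075184 = 0.406888
P(A|B) = 0.331704 / 0.406888 ≈ 0.81522188

0.815222


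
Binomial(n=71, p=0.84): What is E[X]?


E[X] = n*p = 71 * 0.84 = 59.64

59.64


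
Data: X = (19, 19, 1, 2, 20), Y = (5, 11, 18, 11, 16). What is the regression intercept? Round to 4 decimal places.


a = ybar - b*xbar, where b = sum((xi-xbar)(yi-ybar)) / sum((xi-xbar)^2)
n = 5, xbar = 61/5 = 12.2, ybar = 61/5 = 12.2
Sxy = sum((xi-xbar)(yi-ybar)) = -80.2
Sxx = sum((xi-xbar)^2) = 382.8
b = Sxy / Sxx = -401/1914 ≈ -0.209509
a = 12.2 - (-0.209509) * 12.2 = 28243/1914 ≈ 14.756008

14.7560


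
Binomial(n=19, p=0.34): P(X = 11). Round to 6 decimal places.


P = C(n,k) * p^k * (1-p)^(n-k)
C(19,11) = 75582
p^k = 0.34^11 ≈ 0.000007018884
(1-p)^(n-k) = 0.66^8 ≈ 0.03600406
P = 75582 * 0.000007018884 * 0.03600406 ≈ 0.019100

0.019100


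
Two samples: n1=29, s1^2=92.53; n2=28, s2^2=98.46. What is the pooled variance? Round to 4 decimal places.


sp^2 = ((n1-1)*s1^2 + (n2-1)*s2^2)/(n1+n2-2)
(n1-1)*s1^2 = 28 * 92.53 = 2590.84
(n2-1)*s2^2 = 27 * 98.46 = 2658.42
numerator = 2590.84 + 2658.42 = 5249.26
n1+n2-2 = 55
sp^2 = 5249.26 / 55 = 262463/2750 ≈ 95.441091

95.4411


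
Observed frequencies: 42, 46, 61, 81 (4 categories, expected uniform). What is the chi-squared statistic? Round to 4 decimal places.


chi2 = sum((O-E)^2/E), E = total/4
total = 230, E = 230/4 = 57.5
(42 - 57.5)^2 / 57.5 = 240.25 / 57.5 = 961/230 ≈ 4.178261
(46 - 57.5)^2 / 57.5 = 132.25 / 57.5 = 2.3
(61 - 57.5)^2 / 57.5 = 12.25 / 57.5 = 49/230 ≈ 0.213043
(81 - 57.5)^2 / 57.5 = 552.25 / 57.5 = 2209/230 ≈ 9.604348
chi2 = 1874/115 ≈ 16.295652

16.2957


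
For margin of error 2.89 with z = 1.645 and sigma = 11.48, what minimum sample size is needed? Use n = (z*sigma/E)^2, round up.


z*sigma/E = 1.645 * 11.48 / 2.89 ≈ 6.534464
(z*sigma/E)^2 ≈ 42.699215
round up: n = 43

43


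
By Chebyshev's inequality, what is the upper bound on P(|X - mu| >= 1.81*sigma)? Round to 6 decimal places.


P <= 1/k^2
k^2 = 1.81^2 = 3.2761
1/k^2 = 1 / 3.2761 ≈ 0.30524099

0.305241


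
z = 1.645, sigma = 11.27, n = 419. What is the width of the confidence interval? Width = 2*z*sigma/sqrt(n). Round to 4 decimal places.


width = 2*z*sigma/sqrt(n)
2*z*sigma = 2 * 1.645 * 11.27 = 37.0783
sqrt(419) ≈ 20.469489
width = 37.0783 / 20.469489 ≈ 1.811393

1.8114


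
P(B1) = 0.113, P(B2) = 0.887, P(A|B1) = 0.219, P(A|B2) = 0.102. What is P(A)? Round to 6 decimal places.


P(A) = P(A|B1)*P(B1) + P(A|B2)*P(B2)
P(A|B1)*P(B1) = 0.219 * 0.113 = 0.024747
P(A|B2)*P(B2) = 0.102 * 0.887 = 0.090474
P(A) = 0.024747 + 0.090474 = 0.115221

0.115221


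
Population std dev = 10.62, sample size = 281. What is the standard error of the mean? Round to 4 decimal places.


SE = sigma / sqrt(n)
sqrt(281) ≈ 16.763055
SE = 10.62 / 16.763055 ≈ 0.633536

0.6335


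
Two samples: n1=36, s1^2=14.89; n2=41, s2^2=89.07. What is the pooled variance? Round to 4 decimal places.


sp^2 = ((n1-1)*s1^2 + (n2-1)*s2^2)/(n1+n2-2)
(n1-1)*s1^2 = 35 * 14.89 = 521.15
(n2-1)*s2^2 = 40 * 89.07 = 3562.8
numerator = 521.15 + 3562.8 = 4083.95
n1+n2-2 = 75
sp^2 = 4083.95 / 75 = 81679/1500 ≈ 54.452667

54.4527


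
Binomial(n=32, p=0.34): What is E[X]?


E[X] = n*p = 32 * 0.34 = 10.88

10.88


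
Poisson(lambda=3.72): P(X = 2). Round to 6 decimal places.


P = e^(-lam) * lam^k / k!
e^(-3.72) ≈ 0.02423397
lam^k = 3.72^2 = 13.8384
k! = 2! = 2
P = 0.02423397 * 13.8384 / 2 ≈ 0.167680

0.167680


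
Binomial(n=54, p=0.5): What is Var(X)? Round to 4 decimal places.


Var = n*p*(1-p) = 54 * 0.5 * 0.5 = 13.5

13.5000


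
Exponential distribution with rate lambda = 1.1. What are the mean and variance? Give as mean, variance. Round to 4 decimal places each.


mean = 1/lam, var = 1/lam^2
mean = 1 / 1.1 = 10/11 ≈ 0.909091
lam^2 = 1.1^2 = 1.21
var = 1 / 1.21 = 100/121 ≈ 0.826446

0.9091, 0.8264


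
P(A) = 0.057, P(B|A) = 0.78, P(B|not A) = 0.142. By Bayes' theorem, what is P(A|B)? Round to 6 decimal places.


P(A|B) = P(B|A)*P(A) / P(B), P(B) = P(B|A)*P(A) + P(B|not A)*P(not A)
P(B|A)*P(A) = 0.78 * 0.057 = 0.04446
P(B|not A)*P(not A) = 0.142 * 0.943 = 0.133906
P(B) = 0.04446 + 0.133906 = 0.178366
P(A|B) = 0.04446 / 0.178366 ≈ 0.24926275

0.249263


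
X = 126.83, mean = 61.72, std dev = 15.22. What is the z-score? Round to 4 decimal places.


z = (X - mu) / sigma
X - mu = 126.83 - 61.72 = 65.11
z = 65.11 / 15.22 = 6511/1522 ≈ 4.277924

4.2779


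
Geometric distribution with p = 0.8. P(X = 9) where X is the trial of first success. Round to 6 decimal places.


P = (1-p)^(k-1) * p
(1-p)^(k-1) = 0.2^8 = 0.00000256
P = 0.00000256 * 0.8 = 0.000002048

0.000002


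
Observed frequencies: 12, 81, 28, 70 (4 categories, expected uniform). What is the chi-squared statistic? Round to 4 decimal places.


chi2 = sum((O-E)^2/E), E = total/4
total = 191, E = 191/4 = 47.75
(12 - 47.75)^2 / 47.75 = 1278.0625 / 47.75 = 20449/764 ≈ 26.765707
(81 - 47.75)^2 / 47.75 = 1105.5625 / 47.75 = 17689/764 ≈ 23.153141
(28 - 47.75)^2 / 47.75 = 390.0625 / 47.75 = 6241/764 ≈ 8.168848
(70 - 47.75)^2 / 47.75 = 495.0625 / 47.75 = 7921/764 ≈ 10.367801
chi2 = 13075/191 ≈ 68.455497

68.4555


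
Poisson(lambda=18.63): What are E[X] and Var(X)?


E[X] = Var(X) = lambda = 18.63

18.63, 18.63


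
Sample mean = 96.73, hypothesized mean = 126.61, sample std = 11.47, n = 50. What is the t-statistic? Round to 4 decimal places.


t = (xbar - mu0) / (s/sqrt(n))
xbar - mu0 = 96.73 - 126.61 = -29.88
sqrt(50) ≈ 7.07106781
s/sqrt(n) = 11.47 / 7.07106781 ≈ 1.62210296
t = -29.88 / 1.62210296 ≈ -18.420532

-18.4205


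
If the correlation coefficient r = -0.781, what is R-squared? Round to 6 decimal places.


R^2 = r^2 = (-0.781)^2 = 0.609961

0.609961


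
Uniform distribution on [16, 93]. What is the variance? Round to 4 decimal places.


Var = (b-a)^2 / 12
(b-a)^2 = (93 - 16)^2 = 5929
Var = 5929/12 ≈ 494.083333

494.0833


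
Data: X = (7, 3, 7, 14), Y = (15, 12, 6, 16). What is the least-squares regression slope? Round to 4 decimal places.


b = sum((xi-xbar)(yi-ybar)) / sum((xi-xbar)^2)
n = 4, xbar = 31/4 = 7.75, ybar = 49/4 = 12.25
Sxy = sum((xi-xbar)(yi-ybar)) = 27.25
Sxx = sum((xi-xbar)^2) = 62.75
b = Sxy / Sxx = 109/251 ≈ 0.434263

0.4343


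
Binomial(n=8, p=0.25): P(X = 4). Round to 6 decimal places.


P = C(n,k) * p^k * (1-p)^(n-k)
C(8,4) = 70
p^k = 0.25^4 = 0.00390625
(1-p)^(n-k) = 0.75^4 = 81/256 ≈ 0.3164063
P = 70 * 0.00390625 * 0.3164063 ≈ 0.086517

0.086517


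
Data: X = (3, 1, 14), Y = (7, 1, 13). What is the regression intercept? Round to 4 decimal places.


a = ybar - b*xbar, where b = sum((xi-xbar)(yi-ybar)) / sum((xi-xbar)^2)
n = 3, xbar = 18/3 = 6, ybar = 21/3 = 7
Sxy = sum((xi-xbar)(yi-ybar)) = 78
Sxx = sum((xi-xbar)^2) = 98
b = Sxy / Sxx = 39/49 ≈ 0.795918
a = 7 - 0.795918 * 6 = 109/49 ≈ 2.224490

2.2245


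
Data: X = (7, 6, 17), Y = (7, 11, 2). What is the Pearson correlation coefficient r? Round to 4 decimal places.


r = sum((xi-xbar)(yi-ybar)) / sqrt(sum((xi-xbar)^2) * sum((yi-ybar)^2))
n = 3, xbar = 30/3 = 10, ybar = 20/3 ≈ 6.666667
Sxy = sum((xi-xbar)(yi-ybar)) = -51
Sxx = sum((xi-xbar)^2) = 74
Syy = sum((yi-ybar)^2) = 122/3 ≈ 40.666667
sqrt(Sxx*Syy) ≈ 54.857391
r = Sxy / sqrt(Sxx*Syy) = -51 / 54.857391 ≈ -0.929683

-0.9297


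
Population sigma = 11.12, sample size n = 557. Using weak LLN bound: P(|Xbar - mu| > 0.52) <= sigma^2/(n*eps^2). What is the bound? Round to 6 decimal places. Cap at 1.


bound = min(1, sigma^2/(n*eps^2))
sigma^2 = 11.12^2 = 123.6544
n*eps^2 = 557 * 0.52^2 = 557 * 0.2704 = 150.6128
sigma^2/(n*eps^2) = 123.6544 / 150.6128 ≈ 0.82100857

0.821009


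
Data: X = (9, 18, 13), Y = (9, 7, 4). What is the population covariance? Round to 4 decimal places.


Cov = (1/n)*sum((xi-xbar)(yi-ybar))
n = 3, xbar = 40/3 ≈ 13.333333, ybar = 20/3 ≈ 6.666667
sum((xi-xbar)(yi-ybar)) = -23/3 ≈ -7.666667
Cov = -7.666667 / 3 = -23/9 ≈ -2.555556

-2.5556


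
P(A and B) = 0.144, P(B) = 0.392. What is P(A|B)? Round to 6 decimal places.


P(A|B) = P(A and B) / P(B) = 0.144 / 0.392 = 18/49 ≈ 0.36734694

0.367347


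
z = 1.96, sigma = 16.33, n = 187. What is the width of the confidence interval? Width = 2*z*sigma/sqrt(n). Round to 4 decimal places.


width = 2*z*sigma/sqrt(n)
2*z*sigma = 2 * 1.96 * 16.33 = 64.0136
sqrt(187) ≈ 13.674794
width = 64.0136 / 13.674794 ≈ 4.681138

4.6811


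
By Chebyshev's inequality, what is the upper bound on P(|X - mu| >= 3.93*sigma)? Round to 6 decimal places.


P <= 1/k^2
k^2 = 3.93^2 = 15.4449
1/k^2 = 1 / 15.4449 ≈ 0.06474629

0.064746


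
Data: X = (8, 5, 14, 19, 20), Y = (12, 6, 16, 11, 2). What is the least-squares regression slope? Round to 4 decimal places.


b = sum((xi-xbar)(yi-ybar)) / sum((xi-xbar)^2)
n = 5, xbar = 66/5 = 13.2, ybar = 47/5 = 9.4
Sxy = sum((xi-xbar)(yi-ybar)) = -21.4
Sxx = sum((xi-xbar)^2) = 174.8
b = Sxy / Sxx = -107/874 ≈ -0.122426

-0.1224


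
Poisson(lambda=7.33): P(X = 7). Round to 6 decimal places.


P = e^(-lam) * lam^k / k!
e^(-7.33) ≈ 0.0006555736
lam^k = 7.33^7 ≈ 1136914.544651
k! = 7! = 5040
P = 0.0006555736 * 1136914.544651 / 5040 ≈ 0.147883

0.147883


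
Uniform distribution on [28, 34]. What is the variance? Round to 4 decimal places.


Var = (b-a)^2 / 12
(b-a)^2 = (34 - 28)^2 = 36
Var = 36/12 = 3

3.0000


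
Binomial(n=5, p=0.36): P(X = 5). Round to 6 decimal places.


P = C(n,k) * p^k * (1-p)^(n-k)
C(5,5) = 1
p^k = 0.36^5 ≈ 0.006046618
(1-p)^(n-k) = 0.64^0 = 1
P = 1 * 0.006046618 * 1 ≈ 0.006047

0.006047


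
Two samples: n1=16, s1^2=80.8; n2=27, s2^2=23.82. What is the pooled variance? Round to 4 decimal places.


sp^2 = ((n1-1)*s1^2 + (n2-1)*s2^2)/(n1+n2-2)
(n1-1)*s1^2 = 15 * 80.8 = 1212
(n2-1)*s2^2 = 26 * 23.82 = 619.32
numerator = 1212 + 619.32 = 1831.32
n1+n2-2 = 41
sp^2 = 1831.32 / 41 = 45783/1025 ≈ 44.666341

44.6663


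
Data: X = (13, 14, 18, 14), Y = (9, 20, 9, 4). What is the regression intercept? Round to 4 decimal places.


a = ybar - b*xbar, where b = sum((xi-xbar)(yi-ybar)) / sum((xi-xbar)^2)
n = 4, xbar = 59/4 = 14.75, ybar = 42/4 = 10.5
Sxy = sum((xi-xbar)(yi-ybar)) = -4.5
Sxx = sum((xi-xbar)^2) = 14.75
b = Sxy / Sxx = -18/59 ≈ -0.305085
a = 10.5 - (-0.305085) * 14.75 = 15

15.0000


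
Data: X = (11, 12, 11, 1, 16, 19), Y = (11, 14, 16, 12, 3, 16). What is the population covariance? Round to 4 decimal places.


Cov = (1/n)*sum((xi-xbar)(yi-ybar))
n = 6, xbar = 70/6 = 35/3 ≈ 11.666667, ybar = 72/6 = 12
sum((xi-xbar)(yi-ybar)) = -11
Cov = -11 / 6 = -11/6 ≈ -1.833333

-1.8333


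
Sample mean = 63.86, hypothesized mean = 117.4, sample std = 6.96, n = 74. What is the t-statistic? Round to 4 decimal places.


t = (xbar - mu0) / (s/sqrt(n))
xbar - mu0 = 63.86 - 117.4 = -53.54
sqrt(74) ≈ 8.60232527
s/sqrt(n) = 6.96 / 8.60232527 ≈ 0.80908357
t = -53.54 / 0.80908357 ≈ -66.173634

-66.1736


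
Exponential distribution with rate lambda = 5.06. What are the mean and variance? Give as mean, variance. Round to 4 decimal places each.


mean = 1/lam, var = 1/lam^2
mean = 1 / 5.06 = 50/253 ≈ 0.197628
lam^2 = 5.06^2 = 25.6036
var = 1 / 25.6036 ≈ 0.039057

0.1976, 0.0391


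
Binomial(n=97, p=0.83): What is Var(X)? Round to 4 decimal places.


Var = n*p*(1-p) = 97 * 0.83 * 0.17 = 13.6867

13.6867


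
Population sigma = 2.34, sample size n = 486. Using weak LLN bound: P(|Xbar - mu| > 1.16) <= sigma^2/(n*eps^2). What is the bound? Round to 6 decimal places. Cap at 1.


bound = min(1, sigma^2/(n*eps^2))
sigma^2 = 2.34^2 = 5.4756
n*eps^2 = 486 * 1.16^2 = 486 * 1.3456 = 653.9616
sigma^2/(n*eps^2) = 5.4756 / 653.9616 ≈ 0.00837297

0.008373


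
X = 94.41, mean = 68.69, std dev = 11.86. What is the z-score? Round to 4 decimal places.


z = (X - mu) / sigma
X - mu = 94.41 - 68.69 = 25.72
z = 25.72 / 11.86 = 1286/593 ≈ 2.168634

2.1686


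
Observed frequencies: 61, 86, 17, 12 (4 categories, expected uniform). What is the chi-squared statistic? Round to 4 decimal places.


chi2 = sum((O-E)^2/E), E = total/4
total = 176, E = 176/4 = 44
(61 - 44)^2 / 44 = 289 / 44 = 289/44 ≈ 6.568182
(86 - 44)^2 / 44 = 1764 / 44 = 441/11 ≈ 40.090909
(17 - 44)^2 / 44 = 729 / 44 = 729/44 ≈ 16.568182
(12 - 44)^2 / 44 = 1024 / 44 = 256/11 ≈ 23.272727
chi2 = 86.5

86.5000
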